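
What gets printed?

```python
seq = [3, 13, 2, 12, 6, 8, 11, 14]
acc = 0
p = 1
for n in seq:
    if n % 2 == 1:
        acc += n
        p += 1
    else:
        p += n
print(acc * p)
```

n=3: odd, acc = 0+3 = 3; p=2
n=13: odd, acc = 3+13 = 16; p=3
n=2: not odd; p=5
n=12: not odd; p=17
n=6: not odd; p=23
n=8: not odd; p=31
n=11: odd, acc = 16+11 = 27; p=32
n=14: not odd; p=46
acc*p = 27*46 = 1242

1242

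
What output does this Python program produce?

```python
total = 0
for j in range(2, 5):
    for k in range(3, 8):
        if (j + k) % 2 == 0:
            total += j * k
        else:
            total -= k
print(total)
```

j=2,k=3: odd sum, total = 0-3 = -3
j=2,k=4: even sum, total = (-3)+8 = 5
j=2,k=5: odd sum, total = 5-5 = 0
j=2,k=6: even sum, total = 0+12 = 12
j=2,k=7: odd sum, total = 12-7 = 5
j=3,k=3: even sum, total = 5+9 = 14
j=3,k=4: odd sum, total = 14-4 = 10
j=3,k=5: even sum, total = 10+15 = 25
j=3,k=6: odd sum, total = 25-6 = 19
j=3,k=7: even sum, total = 19+21 = 40
j=4,k=3: odd sum, total = 40-3 = 37
j=4,k=4: even sum, total = 37+16 = 53
j=4,k=5: odd sum, total = 53-5 = 48
j=4,k=6: even sum, total = 48+24 = 72
j=4,k=7: odd sum, total = 72-7 = 65

65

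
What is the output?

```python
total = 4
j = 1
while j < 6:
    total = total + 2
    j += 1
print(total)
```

j=1: total = 4+2 = 6
j=2: total = 6+2 = 8
j=3: total = 8+2 = 10
j=4: total = 10+2 = 12
j=5: total = 12+2 = 14

14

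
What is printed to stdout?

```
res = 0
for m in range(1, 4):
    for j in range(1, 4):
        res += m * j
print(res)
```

36

m=1,j=1: res = 0+1 = 1
m=1,j=2: res = 1+2 = 3
m=1,j=3: res = 3+3 = 6
m=2,j=1: res = 6+2 = 8
m=2,j=2: res = 8+4 = 12
m=2,j=3: res = 12+6 = 18
m=3,j=1: res = 18+3 = 21
m=3,j=2: res = 21+6 = 27
m=3,j=3: res = 27+9 = 36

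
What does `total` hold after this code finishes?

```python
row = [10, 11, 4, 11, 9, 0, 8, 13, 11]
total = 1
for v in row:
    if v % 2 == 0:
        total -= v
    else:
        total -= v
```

-76

v=10: even, total = 1-10 = -9
v=11: not even, total = (-9)-11 = -20
v=4: even, total = (-20)-4 = -24
v=11: not even, total = (-24)-11 = -35
v=9: not even, total = (-35)-9 = -44
v=0: even, total = (-44)-0 = -44
v=8: even, total = (-44)-8 = -52
v=13: not even, total = (-52)-13 = -65
v=11: not even, total = (-65)-11 = -76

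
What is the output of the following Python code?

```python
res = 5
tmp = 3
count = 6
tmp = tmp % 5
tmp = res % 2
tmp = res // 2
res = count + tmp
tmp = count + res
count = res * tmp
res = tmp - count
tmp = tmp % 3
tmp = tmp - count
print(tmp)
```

-110

tmp = 3%5 = 3
tmp = 5%2 = 1
tmp = 5//2 = 2
res = 6+2 = 8
tmp = 6+8 = 14
count = 8*14 = 112
res = 14-112 = -98
tmp = 14%3 = 2
tmp = 2-112 = -110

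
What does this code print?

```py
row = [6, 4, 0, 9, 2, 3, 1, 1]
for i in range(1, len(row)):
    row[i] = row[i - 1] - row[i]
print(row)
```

i=1: row[1] = 6-4 = 2 → [6, 2, 0, 9, 2, 3, 1, 1]
i=2: row[2] = 2-0 = 2 → [6, 2, 2, 9, 2, 3, 1, 1]
i=3: row[3] = 2-9 = -7 → [6, 2, 2, -7, 2, 3, 1, 1]
i=4: row[4] = (-7)-2 = -9 → [6, 2, 2, -7, -9, 3, 1, 1]
i=5: row[5] = (-9)-3 = -12 → [6, 2, 2, -7, -9, -12, 1, 1]
i=6: row[6] = (-12)-1 = -13 → [6, 2, 2, -7, -9, -12, -13, 1]
i=7: row[7] = (-13)-1 = -14 → [6, 2, 2, -7, -9, -12, -13, -14]

[6, 2, 2, -7, -9, -12, -13, -14]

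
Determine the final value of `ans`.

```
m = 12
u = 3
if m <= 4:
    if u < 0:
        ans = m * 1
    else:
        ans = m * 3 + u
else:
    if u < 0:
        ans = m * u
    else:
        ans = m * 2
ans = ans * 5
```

120

m=12, u=3
m <= 4 is False; u < 0 is False
→ ans = m * 2 = 24
ans = 24*5 = 120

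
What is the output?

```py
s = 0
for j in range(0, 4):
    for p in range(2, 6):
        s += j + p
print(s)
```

j=0,p=2: s = 0+2 = 2
j=0,p=3: s = 2+3 = 5
j=0,p=4: s = 5+4 = 9
j=0,p=5: s = 9+5 = 14
j=1,p=2: s = 14+3 = 17
j=1,p=3: s = 17+4 = 21
j=1,p=4: s = 21+5 = 26
j=1,p=5: s = 26+6 = 32
j=2,p=2: s = 32+4 = 36
j=2,p=3: s = 36+5 = 41
j=2,p=4: s = 41+6 = 47
j=2,p=5: s = 47+7 = 54
j=3,p=2: s = 54+5 = 59
j=3,p=3: s = 59+6 = 65
j=3,p=4: s = 65+7 = 72
j=3,p=5: s = 72+8 = 80

80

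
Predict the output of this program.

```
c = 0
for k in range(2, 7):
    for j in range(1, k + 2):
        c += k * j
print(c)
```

375

k=2,j=1: c = 0+2 = 2
k=2,j=2: c = 2+4 = 6
k=2,j=3: c = 6+6 = 12
k=3,j=1: c = 12+3 = 15
k=3,j=2: c = 15+6 = 21
k=3,j=3: c = 21+9 = 30
k=3,j=4: c = 30+12 = 42
k=4,j=1: c = 42+4 = 46
k=4,j=2: c = 46+8 = 54
k=4,j=3: c = 54+12 = 66
k=4,j=4: c = 66+16 = 82
k=4,j=5: c = 82+20 = 102
k=5,j=1: c = 102+5 = 107
k=5,j=2: c = 107+10 = 117
k=5,j=3: c = 117+15 = 132
k=5,j=4: c = 132+20 = 152
k=5,j=5: c = 152+25 = 177
k=5,j=6: c = 177+30 = 207
k=6,j=1: c = 207+6 = 213
k=6,j=2: c = 213+12 = 225
k=6,j=3: c = 225+18 = 243
k=6,j=4: c = 243+24 = 267
k=6,j=5: c = 267+30 = 297
k=6,j=6: c = 297+36 = 333
k=6,j=7: c = 333+42 = 375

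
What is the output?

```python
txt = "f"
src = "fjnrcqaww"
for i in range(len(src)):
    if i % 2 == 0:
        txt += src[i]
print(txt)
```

i=0: add 'f' → 'ff'
i=1: skip
i=2: add 'n' → 'ffn'
i=3: skip
i=4: add 'c' → 'ffnc'
i=5: skip
i=6: add 'a' → 'ffnca'
i=7: skip
i=8: add 'w' → 'ffncaw'

ffncaw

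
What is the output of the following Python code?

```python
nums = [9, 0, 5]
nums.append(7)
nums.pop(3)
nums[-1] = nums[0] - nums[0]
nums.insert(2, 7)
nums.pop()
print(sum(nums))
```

append 7 → [9, 0, 5, 7]
pop(3) removes 7 → [9, 0, 5]
nums[-1] = nums[0]-nums[0] = 9-9 = 0 → [9, 0, 0]
insert 7 at 2 → [9, 0, 7, 0]
pop() removes 0 → [9, 0, 7]
sum = 16

16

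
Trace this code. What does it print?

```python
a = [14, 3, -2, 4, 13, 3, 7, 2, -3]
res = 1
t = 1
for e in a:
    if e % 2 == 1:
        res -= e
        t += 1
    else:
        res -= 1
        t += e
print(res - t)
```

e=14: not odd, res = 1-1 = 0; t=15
e=3: odd, res = 0-3 = -3; t=16
e=-2: not odd, res = (-3)-1 = -4; t=14
e=4: not odd, res = (-4)-1 = -5; t=18
e=13: odd, res = (-5)-13 = -18; t=19
e=3: odd, res = (-18)-3 = -21; t=20
e=7: odd, res = (-21)-7 = -28; t=21
e=2: not odd, res = (-28)-1 = -29; t=23
e=-3: odd, res = (-29)-(-3) = -26; t=24
res-t = (-26)-24 = -50

-50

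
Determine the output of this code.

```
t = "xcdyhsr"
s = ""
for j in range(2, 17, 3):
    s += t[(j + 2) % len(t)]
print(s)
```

j=2: add t[4]='h' → 'h'
j=5: add t[0]='x' → 'hx'
j=8: add t[3]='y' → 'hxy'
j=11: add t[6]='r' → 'hxyr'
j=14: add t[2]='d' → 'hxyrd'

hxyrd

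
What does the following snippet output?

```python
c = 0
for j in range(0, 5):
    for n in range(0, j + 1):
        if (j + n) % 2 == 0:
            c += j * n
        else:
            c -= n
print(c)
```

34

j=0,n=0: even sum, c = 0+0 = 0
j=1,n=0: odd sum, c = 0-0 = 0
j=1,n=1: even sum, c = 0+1 = 1
j=2,n=0: even sum, c = 1+0 = 1
j=2,n=1: odd sum, c = 1-1 = 0
j=2,n=2: even sum, c = 0+4 = 4
j=3,n=0: odd sum, c = 4-0 = 4
j=3,n=1: even sum, c = 4+3 = 7
j=3,n=2: odd sum, c = 7-2 = 5
j=3,n=3: even sum, c = 5+9 = 14
j=4,n=0: even sum, c = 14+0 = 14
j=4,n=1: odd sum, c = 14-1 = 13
j=4,n=2: even sum, c = 13+8 = 21
j=4,n=3: odd sum, c = 21-3 = 18
j=4,n=4: even sum, c = 18+16 = 34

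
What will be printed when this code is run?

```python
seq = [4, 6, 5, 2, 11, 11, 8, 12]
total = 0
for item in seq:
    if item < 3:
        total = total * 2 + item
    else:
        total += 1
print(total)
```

item=4: not <3, total = 0+1 = 1
item=6: not <3, total = 1+1 = 2
item=5: not <3, total = 2+1 = 3
item=2: <3, total = 3*2+2 = 8
item=11: not <3, total = 8+1 = 9
item=11: not <3, total = 9+1 = 10
item=8: not <3, total = 10+1 = 11
item=12: not <3, total = 11+1 = 12

12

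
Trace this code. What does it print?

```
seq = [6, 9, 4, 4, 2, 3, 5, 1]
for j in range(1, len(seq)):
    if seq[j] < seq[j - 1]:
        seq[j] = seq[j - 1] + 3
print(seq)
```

[6, 9, 12, 15, 18, 21, 24, 27]

j=1: 9>=6, unchanged → [6, 9, 4, 4, 2, 3, 5, 1]
j=2: 4<9, seq[2] = 9+3 = 12 → [6, 9, 12, 4, 2, 3, 5, 1]
j=3: 4<12, seq[3] = 12+3 = 15 → [6, 9, 12, 15, 2, 3, 5, 1]
j=4: 2<15, seq[4] = 15+3 = 18 → [6, 9, 12, 15, 18, 3, 5, 1]
j=5: 3<18, seq[5] = 18+3 = 21 → [6, 9, 12, 15, 18, 21, 5, 1]
j=6: 5<21, seq[6] = 21+3 = 24 → [6, 9, 12, 15, 18, 21, 24, 1]
j=7: 1<24, seq[7] = 24+3 = 27 → [6, 9, 12, 15, 18, 21, 24, 27]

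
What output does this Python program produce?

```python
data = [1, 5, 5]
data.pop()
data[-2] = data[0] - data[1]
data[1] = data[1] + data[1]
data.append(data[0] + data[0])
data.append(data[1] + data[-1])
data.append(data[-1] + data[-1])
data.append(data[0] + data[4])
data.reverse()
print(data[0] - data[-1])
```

pop() removes 5 → [1, 5]
data[-2] = data[0]-data[1] = 1-5 = -4 → [-4, 5]
data[1] = data[1]+data[1] = 5+5 = 10 → [-4, 10]
append data[0]+data[0] = (-4)+(-4) = -8 → [-4, 10, -8]
append data[1]+data[-1] = 10+(-8) = 2 → [-4, 10, -8, 2]
append data[-1]+data[-1] = 2+2 = 4 → [-4, 10, -8, 2, 4]
append data[0]+data[4] = (-4)+4 = 0 → [-4, 10, -8, 2, 4, 0]
reverse → [0, 4, 2, -8, 10, -4]
data[0]-data[-1] = 0-(-4) = 4

4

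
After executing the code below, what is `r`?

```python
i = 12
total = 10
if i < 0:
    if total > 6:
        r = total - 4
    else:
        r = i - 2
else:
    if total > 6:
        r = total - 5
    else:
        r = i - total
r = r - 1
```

4

i=12, total=10
i < 0 is False; total > 6 is True
→ r = total - 5 = 5
r = 5-1 = 4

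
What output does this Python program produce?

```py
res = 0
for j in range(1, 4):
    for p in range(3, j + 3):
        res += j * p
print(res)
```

j=1,p=3: res = 0+3 = 3
j=2,p=3: res = 3+6 = 9
j=2,p=4: res = 9+8 = 17
j=3,p=3: res = 17+9 = 26
j=3,p=4: res = 26+12 = 38
j=3,p=5: res = 38+15 = 53

53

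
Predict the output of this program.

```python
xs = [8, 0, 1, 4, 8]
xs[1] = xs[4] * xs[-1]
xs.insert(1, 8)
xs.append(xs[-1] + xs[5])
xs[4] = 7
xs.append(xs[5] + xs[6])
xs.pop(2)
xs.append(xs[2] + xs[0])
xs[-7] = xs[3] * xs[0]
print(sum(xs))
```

129

xs[1] = xs[4]*xs[-1] = 8*8 = 64 → [8, 64, 1, 4, 8]
insert 8 at 1 → [8, 8, 64, 1, 4, 8]
append xs[-1]+xs[5] = 8+8 = 16 → [8, 8, 64, 1, 4, 8, 16]
xs[4] = 7 → [8, 8, 64, 1, 7, 8, 16]
append xs[5]+xs[6] = 8+16 = 24 → [8, 8, 64, 1, 7, 8, 16, 24]
pop(2) removes 64 → [8, 8, 1, 7, 8, 16, 24]
append xs[2]+xs[0] = 1+8 = 9 → [8, 8, 1, 7, 8, 16, 24, 9]
xs[-7] = xs[3]*xs[0] = 7*8 = 56 → [8, 56, 1, 7, 8, 16, 24, 9]
sum = 129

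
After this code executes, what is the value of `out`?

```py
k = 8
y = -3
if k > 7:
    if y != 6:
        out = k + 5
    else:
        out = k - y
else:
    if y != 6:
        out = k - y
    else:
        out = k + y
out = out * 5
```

65

k=8, y=-3
k > 7 is True; y != 6 is True
→ out = k + 5 = 13
out = 13*5 = 65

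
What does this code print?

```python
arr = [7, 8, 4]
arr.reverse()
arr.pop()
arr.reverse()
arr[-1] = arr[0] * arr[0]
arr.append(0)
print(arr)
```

[8, 64, 0]

reverse → [4, 8, 7]
pop() removes 7 → [4, 8]
reverse → [8, 4]
arr[-1] = arr[0]*arr[0] = 8*8 = 64 → [8, 64]
append 0 → [8, 64, 0]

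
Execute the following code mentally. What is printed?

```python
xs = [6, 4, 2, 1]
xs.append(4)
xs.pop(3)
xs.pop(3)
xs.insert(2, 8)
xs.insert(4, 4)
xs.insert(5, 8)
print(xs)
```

[6, 4, 8, 2, 4, 8]

append 4 → [6, 4, 2, 1, 4]
pop(3) removes 1 → [6, 4, 2, 4]
pop(3) removes 4 → [6, 4, 2]
insert 8 at 2 → [6, 4, 8, 2]
insert 4 at 4 → [6, 4, 8, 2, 4]
insert 8 at 5 → [6, 4, 8, 2, 4, 8]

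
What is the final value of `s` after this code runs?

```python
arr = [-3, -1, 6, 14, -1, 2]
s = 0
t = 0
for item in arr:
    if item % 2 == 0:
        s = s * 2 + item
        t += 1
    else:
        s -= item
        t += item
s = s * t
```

-176

item=-3: not even, s = 0-(-3) = 3; t=-3
item=-1: not even, s = 3-(-1) = 4; t=-4
item=6: even, s = 4*2+6 = 14; t=-3
item=14: even, s = 14*2+14 = 42; t=-2
item=-1: not even, s = 42-(-1) = 43; t=-3
item=2: even, s = 43*2+2 = 88; t=-2
s*t = 88*(-2) = -176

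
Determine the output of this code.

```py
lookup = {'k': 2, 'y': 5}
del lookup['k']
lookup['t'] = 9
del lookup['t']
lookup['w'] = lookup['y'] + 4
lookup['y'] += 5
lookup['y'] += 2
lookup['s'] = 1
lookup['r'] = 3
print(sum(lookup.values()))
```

del 'k' → {'y': 5}
lookup['t'] = 9 → {'y': 5, 't': 9}
del 't' → {'y': 5}
lookup['w'] = lookup['y']+4 = 9 → {'y': 5, 'w': 9}
lookup['y'] = 5+5 = 10 → {'y': 10, 'w': 9}
lookup['y'] = 10+2 = 12 → {'y': 12, 'w': 9}
lookup['s'] = 1 → {'y': 12, 'w': 9, 's': 1}
lookup['r'] = 3 → {'y': 12, 'w': 9, 's': 1, 'r': 3}
sum of values = 25

25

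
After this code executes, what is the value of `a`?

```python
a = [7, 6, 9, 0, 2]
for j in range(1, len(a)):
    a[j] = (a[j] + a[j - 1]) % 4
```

[7, 1, 2, 2, 0]

j=1: a[1] = (6+7)%4 = 1 → [7, 1, 9, 0, 2]
j=2: a[2] = (9+1)%4 = 2 → [7, 1, 2, 0, 2]
j=3: a[3] = (0+2)%4 = 2 → [7, 1, 2, 2, 2]
j=4: a[4] = (2+2)%4 = 0 → [7, 1, 2, 2, 0]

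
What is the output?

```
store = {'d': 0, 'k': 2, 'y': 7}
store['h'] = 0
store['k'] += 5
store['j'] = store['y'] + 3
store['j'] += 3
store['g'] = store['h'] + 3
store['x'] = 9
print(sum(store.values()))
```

store['h'] = 0 → {'d': 0, 'k': 2, 'y': 7, 'h': 0}
store['k'] = 2+5 = 7 → {'d': 0, 'k': 7, 'y': 7, 'h': 0}
store['j'] = store['y']+3 = 10 → {'d': 0, 'k': 7, 'y': 7, 'h': 0, 'j': 10}
store['j'] = 10+3 = 13 → {'d': 0, 'k': 7, 'y': 7, 'h': 0, 'j': 13}
store['g'] = store['h']+3 = 3 → {'d': 0, 'k': 7, 'y': 7, 'h': 0, 'j': 13, 'g': 3}
store['x'] = 9 → {'d': 0, 'k': 7, 'y': 7, 'h': 0, 'j': 13, 'g': 3, 'x': 9}
sum of values = 39

39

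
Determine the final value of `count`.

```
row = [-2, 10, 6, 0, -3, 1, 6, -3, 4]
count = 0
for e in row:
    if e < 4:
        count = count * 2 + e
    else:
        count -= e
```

-317

e=-2: <4, count = 0*2+(-2) = -2
e=10: not <4, count = (-2)-10 = -12
e=6: not <4, count = (-12)-6 = -18
e=0: <4, count = (-18)*2+0 = -36
e=-3: <4, count = (-36)*2+(-3) = -75
e=1: <4, count = (-75)*2+1 = -149
e=6: not <4, count = (-149)-6 = -155
e=-3: <4, count = (-155)*2+(-3) = -313
e=4: not <4, count = (-313)-4 = -317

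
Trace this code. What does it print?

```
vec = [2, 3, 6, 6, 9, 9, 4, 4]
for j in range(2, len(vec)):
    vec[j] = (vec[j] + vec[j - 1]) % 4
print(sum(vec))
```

j=2: vec[2] = (6+3)%4 = 1 → [2, 3, 1, 6, 9, 9, 4, 4]
j=3: vec[3] = (6+1)%4 = 3 → [2, 3, 1, 3, 9, 9, 4, 4]
j=4: vec[4] = (9+3)%4 = 0 → [2, 3, 1, 3, 0, 9, 4, 4]
j=5: vec[5] = (9+0)%4 = 1 → [2, 3, 1, 3, 0, 1, 4, 4]
j=6: vec[6] = (4+1)%4 = 1 → [2, 3, 1, 3, 0, 1, 1, 4]
j=7: vec[7] = (4+1)%4 = 1 → [2, 3, 1, 3, 0, 1, 1, 1]
sum = 12

12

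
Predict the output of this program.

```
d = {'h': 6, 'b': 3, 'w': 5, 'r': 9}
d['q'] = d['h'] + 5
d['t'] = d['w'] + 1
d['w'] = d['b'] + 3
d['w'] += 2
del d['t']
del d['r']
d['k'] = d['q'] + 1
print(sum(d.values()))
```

40

d['q'] = d['h']+5 = 11 → {'h': 6, 'b': 3, 'w': 5, 'r': 9, 'q': 11}
d['t'] = d['w']+1 = 6 → {'h': 6, 'b': 3, 'w': 5, 'r': 9, 'q': 11, 't': 6}
d['w'] = d['b']+3 = 6 → {'h': 6, 'b': 3, 'w': 6, 'r': 9, 'q': 11, 't': 6}
d['w'] = 6+2 = 8 → {'h': 6, 'b': 3, 'w': 8, 'r': 9, 'q': 11, 't': 6}
del 't' → {'h': 6, 'b': 3, 'w': 8, 'r': 9, 'q': 11}
del 'r' → {'h': 6, 'b': 3, 'w': 8, 'q': 11}
d['k'] = d['q']+1 = 12 → {'h': 6, 'b': 3, 'w': 8, 'q': 11, 'k': 12}
sum of values = 40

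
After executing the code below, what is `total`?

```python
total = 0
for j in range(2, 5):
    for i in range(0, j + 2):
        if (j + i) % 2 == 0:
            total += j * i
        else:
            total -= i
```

j=2,i=0: even sum, total = 0+0 = 0
j=2,i=1: odd sum, total = 0-1 = -1
j=2,i=2: even sum, total = (-1)+4 = 3
j=2,i=3: odd sum, total = 3-3 = 0
j=3,i=0: odd sum, total = 0-0 = 0
j=3,i=1: even sum, total = 0+3 = 3
j=3,i=2: odd sum, total = 3-2 = 1
j=3,i=3: even sum, total = 1+9 = 10
j=3,i=4: odd sum, total = 10-4 = 6
j=4,i=0: even sum, total = 6+0 = 6
j=4,i=1: odd sum, total = 6-1 = 5
j=4,i=2: even sum, total = 5+8 = 13
j=4,i=3: odd sum, total = 13-3 = 10
j=4,i=4: even sum, total = 10+16 = 26
j=4,i=5: odd sum, total = 26-5 = 21

21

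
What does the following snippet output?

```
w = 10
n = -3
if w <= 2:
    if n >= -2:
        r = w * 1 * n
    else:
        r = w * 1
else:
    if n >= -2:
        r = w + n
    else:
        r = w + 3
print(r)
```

w=10, n=-3
w <= 2 is False; n >= -2 is False
→ r = w + 3 = 13

13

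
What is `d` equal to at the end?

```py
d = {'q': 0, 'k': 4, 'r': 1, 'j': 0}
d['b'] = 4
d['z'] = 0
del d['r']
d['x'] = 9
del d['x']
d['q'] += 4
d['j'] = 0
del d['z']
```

d['b'] = 4 → {'q': 0, 'k': 4, 'r': 1, 'j': 0, 'b': 4}
d['z'] = 0 → {'q': 0, 'k': 4, 'r': 1, 'j': 0, 'b': 4, 'z': 0}
del 'r' → {'q': 0, 'k': 4, 'j': 0, 'b': 4, 'z': 0}
d['x'] = 9 → {'q': 0, 'k': 4, 'j': 0, 'b': 4, 'z': 0, 'x': 9}
del 'x' → {'q': 0, 'k': 4, 'j': 0, 'b': 4, 'z': 0}
d['q'] = 0+4 = 4 → {'q': 4, 'k': 4, 'j': 0, 'b': 4, 'z': 0}
d['j'] = 0 → {'q': 4, 'k': 4, 'j': 0, 'b': 4, 'z': 0}
del 'z' → {'q': 4, 'k': 4, 'j': 0, 'b': 4}

{'q': 4, 'k': 4, 'j': 0, 'b': 4}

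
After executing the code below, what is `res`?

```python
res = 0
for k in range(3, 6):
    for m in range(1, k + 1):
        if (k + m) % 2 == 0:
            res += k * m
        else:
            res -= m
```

69

k=3,m=1: even sum, res = 0+3 = 3
k=3,m=2: odd sum, res = 3-2 = 1
k=3,m=3: even sum, res = 1+9 = 10
k=4,m=1: odd sum, res = 10-1 = 9
k=4,m=2: even sum, res = 9+8 = 17
k=4,m=3: odd sum, res = 17-3 = 14
k=4,m=4: even sum, res = 14+16 = 30
k=5,m=1: even sum, res = 30+5 = 35
k=5,m=2: odd sum, res = 35-2 = 33
k=5,m=3: even sum, res = 33+15 = 48
k=5,m=4: odd sum, res = 48-4 = 44
k=5,m=5: even sum, res = 44+25 = 69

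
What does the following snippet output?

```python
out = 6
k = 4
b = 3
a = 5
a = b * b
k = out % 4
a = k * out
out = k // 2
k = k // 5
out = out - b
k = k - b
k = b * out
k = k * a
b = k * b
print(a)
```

12

a = 3*3 = 9
k = 6%4 = 2
a = 2*6 = 12
out = 2//2 = 1
k = 2//5 = 0
out = 1-3 = -2
k = 0-3 = -3
k = 3*(-2) = -6
k = (-6)*12 = -72
b = (-72)*3 = -216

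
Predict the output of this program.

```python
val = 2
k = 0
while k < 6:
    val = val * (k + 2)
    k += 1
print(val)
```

10080

k=0: val = 2*2 = 4
k=1: val = 4*3 = 12
k=2: val = 12*4 = 48
k=3: val = 48*5 = 240
k=4: val = 240*6 = 1440
k=5: val = 1440*7 = 10080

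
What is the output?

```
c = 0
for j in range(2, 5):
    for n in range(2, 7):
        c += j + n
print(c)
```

105

j=2,n=2: c = 0+4 = 4
j=2,n=3: c = 4+5 = 9
j=2,n=4: c = 9+6 = 15
j=2,n=5: c = 15+7 = 22
j=2,n=6: c = 22+8 = 30
j=3,n=2: c = 30+5 = 35
j=3,n=3: c = 35+6 = 41
j=3,n=4: c = 41+7 = 48
j=3,n=5: c = 48+8 = 56
j=3,n=6: c = 56+9 = 65
j=4,n=2: c = 65+6 = 71
j=4,n=3: c = 71+7 = 78
j=4,n=4: c = 78+8 = 86
j=4,n=5: c = 86+9 = 95
j=4,n=6: c = 95+10 = 105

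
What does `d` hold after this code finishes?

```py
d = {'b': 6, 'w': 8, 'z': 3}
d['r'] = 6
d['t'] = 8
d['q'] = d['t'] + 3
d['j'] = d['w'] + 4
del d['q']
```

d['r'] = 6 → {'b': 6, 'w': 8, 'z': 3, 'r': 6}
d['t'] = 8 → {'b': 6, 'w': 8, 'z': 3, 'r': 6, 't': 8}
d['q'] = d['t']+3 = 11 → {'b': 6, 'w': 8, 'z': 3, 'r': 6, 't': 8, 'q': 11}
d['j'] = d['w']+4 = 12 → {'b': 6, 'w': 8, 'z': 3, 'r': 6, 't': 8, 'q': 11, 'j': 12}
del 'q' → {'b': 6, 'w': 8, 'z': 3, 'r': 6, 't': 8, 'j': 12}

{'b': 6, 'w': 8, 'z': 3, 'r': 6, 't': 8, 'j': 12}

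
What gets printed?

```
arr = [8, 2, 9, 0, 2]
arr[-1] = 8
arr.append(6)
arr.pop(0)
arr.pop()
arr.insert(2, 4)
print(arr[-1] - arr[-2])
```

8

arr[-1] = 8 → [8, 2, 9, 0, 8]
append 6 → [8, 2, 9, 0, 8, 6]
pop(0) removes 8 → [2, 9, 0, 8, 6]
pop() removes 6 → [2, 9, 0, 8]
insert 4 at 2 → [2, 9, 4, 0, 8]
arr[-1]-arr[-2] = 8-0 = 8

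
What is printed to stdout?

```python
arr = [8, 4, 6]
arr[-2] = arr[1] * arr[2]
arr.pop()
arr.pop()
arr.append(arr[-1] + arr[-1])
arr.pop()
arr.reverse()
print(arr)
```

arr[-2] = arr[1]*arr[2] = 4*6 = 24 → [8, 24, 6]
pop() removes 6 → [8, 24]
pop() removes 24 → [8]
append arr[-1]+arr[-1] = 8+8 = 16 → [8, 16]
pop() removes 16 → [8]
reverse → [8]

[8]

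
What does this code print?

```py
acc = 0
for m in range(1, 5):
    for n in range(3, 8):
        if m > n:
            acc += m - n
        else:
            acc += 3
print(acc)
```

m=1,n=3: not 1>3, acc = 0+3 = 3
m=1,n=4: not 1>4, acc = 3+3 = 6
m=1,n=5: not 1>5, acc = 6+3 = 9
m=1,n=6: not 1>6, acc = 9+3 = 12
m=1,n=7: not 1>7, acc = 12+3 = 15
m=2,n=3: not 2>3, acc = 15+3 = 18
m=2,n=4: not 2>4, acc = 18+3 = 21
m=2,n=5: not 2>5, acc = 21+3 = 24
m=2,n=6: not 2>6, acc = 24+3 = 27
m=2,n=7: not 2>7, acc = 27+3 = 30
m=3,n=3: not 3>3, acc = 30+3 = 33
m=3,n=4: not 3>4, acc = 33+3 = 36
m=3,n=5: not 3>5, acc = 36+3 = 39
m=3,n=6: not 3>6, acc = 39+3 = 42
m=3,n=7: not 3>7, acc = 42+3 = 45
m=4,n=3: 4>3, acc = 45+1 = 46
m=4,n=4: not 4>4, acc = 46+3 = 49
m=4,n=5: not 4>5, acc = 49+3 = 52
m=4,n=6: not 4>6, acc = 52+3 = 55
m=4,n=7: not 4>7, acc = 55+3 = 58

58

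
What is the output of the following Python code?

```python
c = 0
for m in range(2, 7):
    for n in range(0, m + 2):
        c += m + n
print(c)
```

210

m=2,n=0: c = 0+2 = 2
m=2,n=1: c = 2+3 = 5
m=2,n=2: c = 5+4 = 9
m=2,n=3: c = 9+5 = 14
m=3,n=0: c = 14+3 = 17
m=3,n=1: c = 17+4 = 21
m=3,n=2: c = 21+5 = 26
m=3,n=3: c = 26+6 = 32
m=3,n=4: c = 32+7 = 39
m=4,n=0: c = 39+4 = 43
m=4,n=1: c = 43+5 = 48
m=4,n=2: c = 48+6 = 54
m=4,n=3: c = 54+7 = 61
m=4,n=4: c = 61+8 = 69
m=4,n=5: c = 69+9 = 78
m=5,n=0: c = 78+5 = 83
m=5,n=1: c = 83+6 = 89
m=5,n=2: c = 89+7 = 96
m=5,n=3: c = 96+8 = 104
m=5,n=4: c = 104+9 = 113
m=5,n=5: c = 113+10 = 123
m=5,n=6: c = 123+11 = 134
m=6,n=0: c = 134+6 = 140
m=6,n=1: c = 140+7 = 147
m=6,n=2: c = 147+8 = 155
m=6,n=3: c = 155+9 = 164
m=6,n=4: c = 164+10 = 174
m=6,n=5: c = 174+11 = 185
m=6,n=6: c = 185+12 = 197
m=6,n=7: c = 197+13 = 210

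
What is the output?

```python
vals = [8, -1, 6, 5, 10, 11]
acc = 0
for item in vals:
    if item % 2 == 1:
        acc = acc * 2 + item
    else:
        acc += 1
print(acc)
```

31

item=8: not odd, acc = 0+1 = 1
item=-1: odd, acc = 1*2+(-1) = 1
item=6: not odd, acc = 1+1 = 2
item=5: odd, acc = 2*2+5 = 9
item=10: not odd, acc = 9+1 = 10
item=11: odd, acc = 10*2+11 = 31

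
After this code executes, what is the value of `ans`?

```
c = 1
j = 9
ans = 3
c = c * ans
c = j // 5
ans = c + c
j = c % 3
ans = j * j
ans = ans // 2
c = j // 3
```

0

c = 1*3 = 3
c = 9//5 = 1
ans = 1+1 = 2
j = 1%3 = 1
ans = 1*1 = 1
ans = 1//2 = 0
c = 1//3 = 0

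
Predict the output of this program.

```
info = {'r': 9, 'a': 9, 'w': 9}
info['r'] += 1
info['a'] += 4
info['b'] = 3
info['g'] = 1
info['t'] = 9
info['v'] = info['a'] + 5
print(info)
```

info['r'] = 9+1 = 10 → {'r': 10, 'a': 9, 'w': 9}
info['a'] = 9+4 = 13 → {'r': 10, 'a': 13, 'w': 9}
info['b'] = 3 → {'r': 10, 'a': 13, 'w': 9, 'b': 3}
info['g'] = 1 → {'r': 10, 'a': 13, 'w': 9, 'b': 3, 'g': 1}
info['t'] = 9 → {'r': 10, 'a': 13, 'w': 9, 'b': 3, 'g': 1, 't': 9}
info['v'] = info['a']+5 = 18 → {'r': 10, 'a': 13, 'w': 9, 'b': 3, 'g': 1, 't': 9, 'v': 18}

{'r': 10, 'a': 13, 'w': 9, 'b': 3, 'g': 1, 't': 9, 'v': 18}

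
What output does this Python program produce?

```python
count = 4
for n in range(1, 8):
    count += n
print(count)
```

32

n=1: count = 4+1 = 5
n=2: count = 5+2 = 7
n=3: count = 7+3 = 10
n=4: count = 10+4 = 14
n=5: count = 14+5 = 19
n=6: count = 19+6 = 25
n=7: count = 25+7 = 32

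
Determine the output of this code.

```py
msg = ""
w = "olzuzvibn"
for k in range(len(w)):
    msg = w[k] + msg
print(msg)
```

k=0: prepend 'o' → 'o'
k=1: prepend 'l' → 'lo'
k=2: prepend 'z' → 'zlo'
k=3: prepend 'u' → 'uzlo'
k=4: prepend 'z' → 'zuzlo'
k=5: prepend 'v' → 'vzuzlo'
k=6: prepend 'i' → 'ivzuzlo'
k=7: prepend 'b' → 'bivzuzlo'
k=8: prepend 'n' → 'nbivzuzlo'

nbivzuzlo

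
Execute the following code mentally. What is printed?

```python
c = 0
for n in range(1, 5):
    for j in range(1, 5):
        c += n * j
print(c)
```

n=1,j=1: c = 0+1 = 1
n=1,j=2: c = 1+2 = 3
n=1,j=3: c = 3+3 = 6
n=1,j=4: c = 6+4 = 10
n=2,j=1: c = 10+2 = 12
n=2,j=2: c = 12+4 = 16
n=2,j=3: c = 16+6 = 22
n=2,j=4: c = 22+8 = 30
n=3,j=1: c = 30+3 = 33
n=3,j=2: c = 33+6 = 39
n=3,j=3: c = 39+9 = 48
n=3,j=4: c = 48+12 = 60
n=4,j=1: c = 60+4 = 64
n=4,j=2: c = 64+8 = 72
n=4,j=3: c = 72+12 = 84
n=4,j=4: c = 84+16 = 100

100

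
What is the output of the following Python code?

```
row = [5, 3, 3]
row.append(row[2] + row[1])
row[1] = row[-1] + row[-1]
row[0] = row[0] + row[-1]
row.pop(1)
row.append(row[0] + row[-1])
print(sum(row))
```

37

append row[2]+row[1] = 3+3 = 6 → [5, 3, 3, 6]
row[1] = row[-1]+row[-1] = 6+6 = 12 → [5, 12, 3, 6]
row[0] = row[0]+row[-1] = 5+6 = 11 → [11, 12, 3, 6]
pop(1) removes 12 → [11, 3, 6]
append row[0]+row[-1] = 11+6 = 17 → [11, 3, 6, 17]
sum = 37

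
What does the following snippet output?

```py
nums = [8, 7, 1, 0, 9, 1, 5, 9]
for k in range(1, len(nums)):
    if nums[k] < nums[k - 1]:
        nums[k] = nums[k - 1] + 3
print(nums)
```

[8, 11, 14, 17, 20, 23, 26, 29]

k=1: 7<8, nums[1] = 8+3 = 11 → [8, 11, 1, 0, 9, 1, 5, 9]
k=2: 1<11, nums[2] = 11+3 = 14 → [8, 11, 14, 0, 9, 1, 5, 9]
k=3: 0<14, nums[3] = 14+3 = 17 → [8, 11, 14, 17, 9, 1, 5, 9]
k=4: 9<17, nums[4] = 17+3 = 20 → [8, 11, 14, 17, 20, 1, 5, 9]
k=5: 1<20, nums[5] = 20+3 = 23 → [8, 11, 14, 17, 20, 23, 5, 9]
k=6: 5<23, nums[6] = 23+3 = 26 → [8, 11, 14, 17, 20, 23, 26, 9]
k=7: 9<26, nums[7] = 26+3 = 29 → [8, 11, 14, 17, 20, 23, 26, 29]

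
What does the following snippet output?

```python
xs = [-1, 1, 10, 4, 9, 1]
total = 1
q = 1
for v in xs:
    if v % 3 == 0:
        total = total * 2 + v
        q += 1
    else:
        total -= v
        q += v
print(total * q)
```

-306

v=-1: not %3==0, total = 1-(-1) = 2; q=0
v=1: not %3==0, total = 2-1 = 1; q=1
v=10: not %3==0, total = 1-10 = -9; q=11
v=4: not %3==0, total = (-9)-4 = -13; q=15
v=9: %3==0, total = (-13)*2+9 = -17; q=16
v=1: not %3==0, total = (-17)-1 = -18; q=17
total*q = (-18)*17 = -306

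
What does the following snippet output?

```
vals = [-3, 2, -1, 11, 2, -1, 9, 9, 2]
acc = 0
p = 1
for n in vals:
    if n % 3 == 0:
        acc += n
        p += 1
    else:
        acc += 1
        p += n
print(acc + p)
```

40

n=-3: %3==0, acc = 0+(-3) = -3; p=2
n=2: not %3==0, acc = (-3)+1 = -2; p=4
n=-1: not %3==0, acc = (-2)+1 = -1; p=3
n=11: not %3==0, acc = (-1)+1 = 0; p=14
n=2: not %3==0, acc = 0+1 = 1; p=16
n=-1: not %3==0, acc = 1+1 = 2; p=15
n=9: %3==0, acc = 2+9 = 11; p=16
n=9: %3==0, acc = 11+9 = 20; p=17
n=2: not %3==0, acc = 20+1 = 21; p=19
acc+p = 21+19 = 40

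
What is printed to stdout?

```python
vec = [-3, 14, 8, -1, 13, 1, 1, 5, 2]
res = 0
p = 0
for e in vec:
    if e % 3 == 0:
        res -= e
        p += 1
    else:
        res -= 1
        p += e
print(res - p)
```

-49

e=-3: %3==0, res = 0-(-3) = 3; p=1
e=14: not %3==0, res = 3-1 = 2; p=15
e=8: not %3==0, res = 2-1 = 1; p=23
e=-1: not %3==0, res = 1-1 = 0; p=22
e=13: not %3==0, res = 0-1 = -1; p=35
e=1: not %3==0, res = (-1)-1 = -2; p=36
e=1: not %3==0, res = (-2)-1 = -3; p=37
e=5: not %3==0, res = (-3)-1 = -4; p=42
e=2: not %3==0, res = (-4)-1 = -5; p=44
res-p = (-5)-44 = -49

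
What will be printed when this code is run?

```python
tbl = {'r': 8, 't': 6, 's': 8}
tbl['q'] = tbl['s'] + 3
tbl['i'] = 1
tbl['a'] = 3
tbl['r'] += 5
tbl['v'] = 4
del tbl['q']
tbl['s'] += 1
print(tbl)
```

tbl['q'] = tbl['s']+3 = 11 → {'r': 8, 't': 6, 's': 8, 'q': 11}
tbl['i'] = 1 → {'r': 8, 't': 6, 's': 8, 'q': 11, 'i': 1}
tbl['a'] = 3 → {'r': 8, 't': 6, 's': 8, 'q': 11, 'i': 1, 'a': 3}
tbl['r'] = 8+5 = 13 → {'r': 13, 't': 6, 's': 8, 'q': 11, 'i': 1, 'a': 3}
tbl['v'] = 4 → {'r': 13, 't': 6, 's': 8, 'q': 11, 'i': 1, 'a': 3, 'v': 4}
del 'q' → {'r': 13, 't': 6, 's': 8, 'i': 1, 'a': 3, 'v': 4}
tbl['s'] = 8+1 = 9 → {'r': 13, 't': 6, 's': 9, 'i': 1, 'a': 3, 'v': 4}

{'r': 13, 't': 6, 's': 9, 'i': 1, 'a': 3, 'v': 4}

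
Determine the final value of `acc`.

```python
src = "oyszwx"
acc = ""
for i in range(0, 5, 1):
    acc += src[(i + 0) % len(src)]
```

i=0: add src[0]='o' → 'o'
i=1: add src[1]='y' → 'oy'
i=2: add src[2]='s' → 'oys'
i=3: add src[3]='z' → 'oysz'
i=4: add src[4]='w' → 'oyszw'

'oyszw'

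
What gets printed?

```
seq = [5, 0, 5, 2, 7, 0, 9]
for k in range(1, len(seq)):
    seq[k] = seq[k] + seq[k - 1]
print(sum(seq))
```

k=1: seq[1] = 0+5 = 5 → [5, 5, 5, 2, 7, 0, 9]
k=2: seq[2] = 5+5 = 10 → [5, 5, 10, 2, 7, 0, 9]
k=3: seq[3] = 2+10 = 12 → [5, 5, 10, 12, 7, 0, 9]
k=4: seq[4] = 7+12 = 19 → [5, 5, 10, 12, 19, 0, 9]
k=5: seq[5] = 0+19 = 19 → [5, 5, 10, 12, 19, 19, 9]
k=6: seq[6] = 9+19 = 28 → [5, 5, 10, 12, 19, 19, 28]
sum = 98

98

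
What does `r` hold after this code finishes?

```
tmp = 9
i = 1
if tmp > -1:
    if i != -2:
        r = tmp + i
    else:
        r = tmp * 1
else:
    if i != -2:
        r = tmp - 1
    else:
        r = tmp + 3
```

10

tmp=9, i=1
tmp > -1 is True; i != -2 is True
→ r = tmp + i = 10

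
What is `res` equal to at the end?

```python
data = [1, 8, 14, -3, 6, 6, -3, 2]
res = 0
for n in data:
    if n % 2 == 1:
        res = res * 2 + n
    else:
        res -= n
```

n=1: odd, res = 0*2+1 = 1
n=8: not odd, res = 1-8 = -7
n=14: not odd, res = (-7)-14 = -21
n=-3: odd, res = (-21)*2+(-3) = -45
n=6: not odd, res = (-45)-6 = -51
n=6: not odd, res = (-51)-6 = -57
n=-3: odd, res = (-57)*2+(-3) = -117
n=2: not odd, res = (-117)-2 = -119

-119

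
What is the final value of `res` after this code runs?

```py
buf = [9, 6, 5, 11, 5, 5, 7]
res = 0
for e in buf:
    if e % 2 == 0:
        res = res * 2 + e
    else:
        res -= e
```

e=9: not even, res = 0-9 = -9
e=6: even, res = (-9)*2+6 = -12
e=5: not even, res = (-12)-5 = -17
e=11: not even, res = (-17)-11 = -28
e=5: not even, res = (-28)-5 = -33
e=5: not even, res = (-33)-5 = -38
e=7: not even, res = (-38)-7 = -45

-45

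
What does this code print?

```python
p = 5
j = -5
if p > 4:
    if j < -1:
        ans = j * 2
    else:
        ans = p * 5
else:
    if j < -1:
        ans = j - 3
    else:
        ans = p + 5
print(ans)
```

-10

p=5, j=-5
p > 4 is True; j < -1 is True
→ ans = j * 2 = -10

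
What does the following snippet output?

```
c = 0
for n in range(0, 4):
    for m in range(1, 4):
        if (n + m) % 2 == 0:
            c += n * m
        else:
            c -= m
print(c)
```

n=0,m=1: odd sum, c = 0-1 = -1
n=0,m=2: even sum, c = (-1)+0 = -1
n=0,m=3: odd sum, c = (-1)-3 = -4
n=1,m=1: even sum, c = (-4)+1 = -3
n=1,m=2: odd sum, c = (-3)-2 = -5
n=1,m=3: even sum, c = (-5)+3 = -2
n=2,m=1: odd sum, c = (-2)-1 = -3
n=2,m=2: even sum, c = (-3)+4 = 1
n=2,m=3: odd sum, c = 1-3 = -2
n=3,m=1: even sum, c = (-2)+3 = 1
n=3,m=2: odd sum, c = 1-2 = -1
n=3,m=3: even sum, c = (-1)+9 = 8

8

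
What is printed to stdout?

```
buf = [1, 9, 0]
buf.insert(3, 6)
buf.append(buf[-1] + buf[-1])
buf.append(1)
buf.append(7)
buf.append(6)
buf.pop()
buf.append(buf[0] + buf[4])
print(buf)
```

insert 6 at 3 → [1, 9, 0, 6]
append buf[-1]+buf[-1] = 6+6 = 12 → [1, 9, 0, 6, 12]
append 1 → [1, 9, 0, 6, 12, 1]
append 7 → [1, 9, 0, 6, 12, 1, 7]
append 6 → [1, 9, 0, 6, 12, 1, 7, 6]
pop() removes 6 → [1, 9, 0, 6, 12, 1, 7]
append buf[0]+buf[4] = 1+12 = 13 → [1, 9, 0, 6, 12, 1, 7, 13]

[1, 9, 0, 6, 12, 1, 7, 13]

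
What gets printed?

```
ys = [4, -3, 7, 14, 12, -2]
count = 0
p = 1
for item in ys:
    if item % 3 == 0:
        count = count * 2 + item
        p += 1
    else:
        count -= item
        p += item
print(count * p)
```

item=4: not %3==0, count = 0-4 = -4; p=5
item=-3: %3==0, count = (-4)*2+(-3) = -11; p=6
item=7: not %3==0, count = (-11)-7 = -18; p=13
item=14: not %3==0, count = (-18)-14 = -32; p=27
item=12: %3==0, count = (-32)*2+12 = -52; p=28
item=-2: not %3==0, count = (-52)-(-2) = -50; p=26
count*p = (-50)*26 = -1300

-1300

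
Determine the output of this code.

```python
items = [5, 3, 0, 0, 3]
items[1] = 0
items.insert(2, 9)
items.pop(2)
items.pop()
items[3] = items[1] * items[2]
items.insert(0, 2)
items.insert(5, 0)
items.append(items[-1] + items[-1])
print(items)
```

items[1] = 0 → [5, 0, 0, 0, 3]
insert 9 at 2 → [5, 0, 9, 0, 0, 3]
pop(2) removes 9 → [5, 0, 0, 0, 3]
pop() removes 3 → [5, 0, 0, 0]
items[3] = items[1]*items[2] = 0*0 = 0 → [5, 0, 0, 0]
insert 2 at 0 → [2, 5, 0, 0, 0]
insert 0 at 5 → [2, 5, 0, 0, 0, 0]
append items[-1]+items[-1] = 0+0 = 0 → [2, 5, 0, 0, 0, 0, 0]

[2, 5, 0, 0, 0, 0, 0]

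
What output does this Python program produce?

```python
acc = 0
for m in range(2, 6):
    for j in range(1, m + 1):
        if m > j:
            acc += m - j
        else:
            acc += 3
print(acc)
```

m=2,j=1: 2>1, acc = 0+1 = 1
m=2,j=2: not 2>2, acc = 1+3 = 4
m=3,j=1: 3>1, acc = 4+2 = 6
m=3,j=2: 3>2, acc = 6+1 = 7
m=3,j=3: not 3>3, acc = 7+3 = 10
m=4,j=1: 4>1, acc = 10+3 = 13
m=4,j=2: 4>2, acc = 13+2 = 15
m=4,j=3: 4>3, acc = 15+1 = 16
m=4,j=4: not 4>4, acc = 16+3 = 19
m=5,j=1: 5>1, acc = 19+4 = 23
m=5,j=2: 5>2, acc = 23+3 = 26
m=5,j=3: 5>3, acc = 26+2 = 28
m=5,j=4: 5>4, acc = 28+1 = 29
m=5,j=5: not 5>5, acc = 29+3 = 32

32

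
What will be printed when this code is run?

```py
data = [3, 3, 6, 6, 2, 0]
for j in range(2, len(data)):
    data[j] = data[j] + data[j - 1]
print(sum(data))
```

j=2: data[2] = 6+3 = 9 → [3, 3, 9, 6, 2, 0]
j=3: data[3] = 6+9 = 15 → [3, 3, 9, 15, 2, 0]
j=4: data[4] = 2+15 = 17 → [3, 3, 9, 15, 17, 0]
j=5: data[5] = 0+17 = 17 → [3, 3, 9, 15, 17, 17]
sum = 64

64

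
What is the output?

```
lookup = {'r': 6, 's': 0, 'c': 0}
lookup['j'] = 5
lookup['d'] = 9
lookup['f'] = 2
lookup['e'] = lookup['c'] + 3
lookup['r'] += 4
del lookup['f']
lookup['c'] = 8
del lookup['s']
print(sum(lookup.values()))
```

35

lookup['j'] = 5 → {'r': 6, 's': 0, 'c': 0, 'j': 5}
lookup['d'] = 9 → {'r': 6, 's': 0, 'c': 0, 'j': 5, 'd': 9}
lookup['f'] = 2 → {'r': 6, 's': 0, 'c': 0, 'j': 5, 'd': 9, 'f': 2}
lookup['e'] = lookup['c']+3 = 3 → {'r': 6, 's': 0, 'c': 0, 'j': 5, 'd': 9, 'f': 2, 'e': 3}
lookup['r'] = 6+4 = 10 → {'r': 10, 's': 0, 'c': 0, 'j': 5, 'd': 9, 'f': 2, 'e': 3}
del 'f' → {'r': 10, 's': 0, 'c': 0, 'j': 5, 'd': 9, 'e': 3}
lookup['c'] = 8 → {'r': 10, 's': 0, 'c': 8, 'j': 5, 'd': 9, 'e': 3}
del 's' → {'r': 10, 'c': 8, 'j': 5, 'd': 9, 'e': 3}
sum of values = 35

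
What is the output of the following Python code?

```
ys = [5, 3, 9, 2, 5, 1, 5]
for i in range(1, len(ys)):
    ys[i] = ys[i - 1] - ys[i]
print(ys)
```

i=1: ys[1] = 5-3 = 2 → [5, 2, 9, 2, 5, 1, 5]
i=2: ys[2] = 2-9 = -7 → [5, 2, -7, 2, 5, 1, 5]
i=3: ys[3] = (-7)-2 = -9 → [5, 2, -7, -9, 5, 1, 5]
i=4: ys[4] = (-9)-5 = -14 → [5, 2, -7, -9, -14, 1, 5]
i=5: ys[5] = (-14)-1 = -15 → [5, 2, -7, -9, -14, -15, 5]
i=6: ys[6] = (-15)-5 = -20 → [5, 2, -7, -9, -14, -15, -20]

[5, 2, -7, -9, -14, -15, -20]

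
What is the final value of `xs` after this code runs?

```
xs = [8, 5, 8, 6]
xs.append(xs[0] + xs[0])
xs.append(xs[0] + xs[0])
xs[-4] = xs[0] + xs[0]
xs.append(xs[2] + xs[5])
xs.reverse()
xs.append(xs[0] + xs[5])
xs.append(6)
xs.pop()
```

append xs[0]+xs[0] = 8+8 = 16 → [8, 5, 8, 6, 16]
append xs[0]+xs[0] = 8+8 = 16 → [8, 5, 8, 6, 16, 16]
xs[-4] = xs[0]+xs[0] = 8+8 = 16 → [8, 5, 16, 6, 16, 16]
append xs[2]+xs[5] = 16+16 = 32 → [8, 5, 16, 6, 16, 16, 32]
reverse → [32, 16, 16, 6, 16, 5, 8]
append xs[0]+xs[5] = 32+5 = 37 → [32, 16, 16, 6, 16, 5, 8, 37]
append 6 → [32, 16, 16, 6, 16, 5, 8, 37, 6]
pop() removes 6 → [32, 16, 16, 6, 16, 5, 8, 37]

[32, 16, 16, 6, 16, 5, 8, 37]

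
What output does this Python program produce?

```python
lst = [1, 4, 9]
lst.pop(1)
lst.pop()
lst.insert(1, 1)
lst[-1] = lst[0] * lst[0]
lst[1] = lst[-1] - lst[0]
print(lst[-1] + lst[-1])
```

pop(1) removes 4 → [1, 9]
pop() removes 9 → [1]
insert 1 at 1 → [1, 1]
lst[-1] = lst[0]*lst[0] = 1*1 = 1 → [1, 1]
lst[1] = lst[-1]-lst[0] = 1-1 = 0 → [1, 0]
lst[-1]+lst[-1] = 0+0 = 0

0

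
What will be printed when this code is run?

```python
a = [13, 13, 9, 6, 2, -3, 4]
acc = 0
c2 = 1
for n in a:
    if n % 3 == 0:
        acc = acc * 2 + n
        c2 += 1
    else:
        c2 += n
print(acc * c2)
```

1620

n=13: not %3==0; c2=14
n=13: not %3==0; c2=27
n=9: %3==0, acc = 0*2+9 = 9; c2=28
n=6: %3==0, acc = 9*2+6 = 24; c2=29
n=2: not %3==0; c2=31
n=-3: %3==0, acc = 24*2+(-3) = 45; c2=32
n=4: not %3==0; c2=36
acc*c2 = 45*36 = 1620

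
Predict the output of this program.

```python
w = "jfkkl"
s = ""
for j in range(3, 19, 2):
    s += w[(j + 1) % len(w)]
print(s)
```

lfkjklfk

j=3: add w[4]='l' → 'l'
j=5: add w[1]='f' → 'lf'
j=7: add w[3]='k' → 'lfk'
j=9: add w[0]='j' → 'lfkj'
j=11: add w[2]='k' → 'lfkjk'
j=13: add w[4]='l' → 'lfkjkl'
j=15: add w[1]='f' → 'lfkjklf'
j=17: add w[3]='k' → 'lfkjklfk'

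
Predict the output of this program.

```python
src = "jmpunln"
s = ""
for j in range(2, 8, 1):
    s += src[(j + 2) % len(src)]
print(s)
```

j=2: add src[4]='n' → 'n'
j=3: add src[5]='l' → 'nl'
j=4: add src[6]='n' → 'nln'
j=5: add src[0]='j' → 'nlnj'
j=6: add src[1]='m' → 'nlnjm'
j=7: add src[2]='p' → 'nlnjmp'

nlnjmp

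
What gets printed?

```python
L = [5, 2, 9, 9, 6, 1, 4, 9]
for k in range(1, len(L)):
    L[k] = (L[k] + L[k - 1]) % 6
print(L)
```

[5, 1, 4, 1, 1, 2, 0, 3]

k=1: L[1] = (2+5)%6 = 1 → [5, 1, 9, 9, 6, 1, 4, 9]
k=2: L[2] = (9+1)%6 = 4 → [5, 1, 4, 9, 6, 1, 4, 9]
k=3: L[3] = (9+4)%6 = 1 → [5, 1, 4, 1, 6, 1, 4, 9]
k=4: L[4] = (6+1)%6 = 1 → [5, 1, 4, 1, 1, 1, 4, 9]
k=5: L[5] = (1+1)%6 = 2 → [5, 1, 4, 1, 1, 2, 4, 9]
k=6: L[6] = (4+2)%6 = 0 → [5, 1, 4, 1, 1, 2, 0, 9]
k=7: L[7] = (9+0)%6 = 3 → [5, 1, 4, 1, 1, 2, 0, 3]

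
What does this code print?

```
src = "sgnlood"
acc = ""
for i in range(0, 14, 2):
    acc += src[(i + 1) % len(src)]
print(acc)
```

glosnod

i=0: add src[1]='g' → 'g'
i=2: add src[3]='l' → 'gl'
i=4: add src[5]='o' → 'glo'
i=6: add src[0]='s' → 'glos'
i=8: add src[2]='n' → 'glosn'
i=10: add src[4]='o' → 'glosno'
i=12: add src[6]='d' → 'glosnod'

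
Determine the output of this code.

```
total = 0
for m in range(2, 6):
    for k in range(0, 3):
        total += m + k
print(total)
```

m=2,k=0: total = 0+2 = 2
m=2,k=1: total = 2+3 = 5
m=2,k=2: total = 5+4 = 9
m=3,k=0: total = 9+3 = 12
m=3,k=1: total = 12+4 = 16
m=3,k=2: total = 16+5 = 21
m=4,k=0: total = 21+4 = 25
m=4,k=1: total = 25+5 = 30
m=4,k=2: total = 30+6 = 36
m=5,k=0: total = 36+5 = 41
m=5,k=1: total = 41+6 = 47
m=5,k=2: total = 47+7 = 54

54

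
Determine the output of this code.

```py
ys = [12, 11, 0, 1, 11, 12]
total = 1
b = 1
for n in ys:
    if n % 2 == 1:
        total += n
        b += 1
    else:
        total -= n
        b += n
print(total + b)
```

28

n=12: not odd, total = 1-12 = -11; b=13
n=11: odd, total = (-11)+11 = 0; b=14
n=0: not odd, total = 0-0 = 0; b=14
n=1: odd, total = 0+1 = 1; b=15
n=11: odd, total = 1+11 = 12; b=16
n=12: not odd, total = 12-12 = 0; b=28
total+b = 0+28 = 28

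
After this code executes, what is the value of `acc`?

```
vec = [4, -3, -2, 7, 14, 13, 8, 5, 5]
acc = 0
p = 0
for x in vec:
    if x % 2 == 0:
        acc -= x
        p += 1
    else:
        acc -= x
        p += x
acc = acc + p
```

-20

x=4: even, acc = 0-4 = -4; p=1
x=-3: not even, acc = (-4)-(-3) = -1; p=-2
x=-2: even, acc = (-1)-(-2) = 1; p=-1
x=7: not even, acc = 1-7 = -6; p=6
x=14: even, acc = (-6)-14 = -20; p=7
x=13: not even, acc = (-20)-13 = -33; p=20
x=8: even, acc = (-33)-8 = -41; p=21
x=5: not even, acc = (-41)-5 = -46; p=26
x=5: not even, acc = (-46)-5 = -51; p=31
acc+p = (-51)+31 = -20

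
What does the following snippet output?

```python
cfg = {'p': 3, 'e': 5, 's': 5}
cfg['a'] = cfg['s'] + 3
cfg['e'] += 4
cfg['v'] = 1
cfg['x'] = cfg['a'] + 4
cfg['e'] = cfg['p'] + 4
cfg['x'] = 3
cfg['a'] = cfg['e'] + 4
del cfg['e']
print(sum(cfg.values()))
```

23

cfg['a'] = cfg['s']+3 = 8 → {'p': 3, 'e': 5, 's': 5, 'a': 8}
cfg['e'] = 5+4 = 9 → {'p': 3, 'e': 9, 's': 5, 'a': 8}
cfg['v'] = 1 → {'p': 3, 'e': 9, 's': 5, 'a': 8, 'v': 1}
cfg['x'] = cfg['a']+4 = 12 → {'p': 3, 'e': 9, 's': 5, 'a': 8, 'v': 1, 'x': 12}
cfg['e'] = cfg['p']+4 = 7 → {'p': 3, 'e': 7, 's': 5, 'a': 8, 'v': 1, 'x': 12}
cfg['x'] = 3 → {'p': 3, 'e': 7, 's': 5, 'a': 8, 'v': 1, 'x': 3}
cfg['a'] = cfg['e']+4 = 11 → {'p': 3, 'e': 7, 's': 5, 'a': 11, 'v': 1, 'x': 3}
del 'e' → {'p': 3, 's': 5, 'a': 11, 'v': 1, 'x': 3}
sum of values = 23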